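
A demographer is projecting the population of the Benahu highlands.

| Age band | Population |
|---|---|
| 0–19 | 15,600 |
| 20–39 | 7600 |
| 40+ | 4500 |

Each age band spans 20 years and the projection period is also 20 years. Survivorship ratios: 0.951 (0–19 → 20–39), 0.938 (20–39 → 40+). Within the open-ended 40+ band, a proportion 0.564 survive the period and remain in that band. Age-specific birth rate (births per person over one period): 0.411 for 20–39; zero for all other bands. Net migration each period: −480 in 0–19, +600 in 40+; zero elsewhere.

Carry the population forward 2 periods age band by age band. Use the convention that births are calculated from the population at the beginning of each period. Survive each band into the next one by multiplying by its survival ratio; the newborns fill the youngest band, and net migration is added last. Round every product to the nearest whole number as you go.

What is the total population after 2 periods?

28439

Period 1:
Births: 7600 * 0.411 = 3124
20–39: 15600 * 0.951 = 14836
40+: 7600 * 0.938 + 4500 * 0.564 = 7129 + 2538 = 9667
Net migration: 0–19 − 480 → 2644; 40+ + 600 → 10267
Giving 2644 / 14836 / 10267.
Period 2:
Births: 14836 * 0.411 = 6098
20–39: 2644 * 0.951 = 2514
40+: 14836 * 0.938 + 10267 * 0.564 = 13916 + 5791 = 19707
Net migration: 0–19 − 480 → 5618; 40+ + 600 → 20307
Giving 5618 / 2514 / 20307.
Total after period 2: 5618 + 2514 + 20307 = 28439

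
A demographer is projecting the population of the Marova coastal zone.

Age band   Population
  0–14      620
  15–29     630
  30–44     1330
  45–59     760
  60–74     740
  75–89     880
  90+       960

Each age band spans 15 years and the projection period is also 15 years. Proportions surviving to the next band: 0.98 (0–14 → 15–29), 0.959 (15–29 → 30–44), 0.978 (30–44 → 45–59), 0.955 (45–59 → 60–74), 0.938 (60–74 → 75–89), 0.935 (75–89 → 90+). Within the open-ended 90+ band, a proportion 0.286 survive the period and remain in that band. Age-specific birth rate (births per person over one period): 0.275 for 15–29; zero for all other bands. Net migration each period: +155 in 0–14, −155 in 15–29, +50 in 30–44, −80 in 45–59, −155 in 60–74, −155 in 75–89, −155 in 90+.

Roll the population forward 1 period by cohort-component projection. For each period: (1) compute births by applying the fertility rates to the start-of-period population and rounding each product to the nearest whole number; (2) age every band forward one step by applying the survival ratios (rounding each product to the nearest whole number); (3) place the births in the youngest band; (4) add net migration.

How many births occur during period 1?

[period 1]
Births: 630 * 0.275 = 173
15–29: 620 * 0.98 = 608
30–44: 630 * 0.959 = 604
45–59: 1330 * 0.978 = 1301
60–74: 760 * 0.955 = 726
75–89: 740 * 0.938 = 694
90+: 880 * 0.935 + 960 * 0.286 = 823 + 275 = 1098
Net migration: 0–14 + 155 → 328; 15–29 − 155 → 453; 30–44 + 50 → 654; 45–59 − 80 → 1221; 60–74 − 155 → 571; 75–89 − 155 → 539; 90+ − 155 → 943
Population now: 0–14=328, 15–29=453, 30–44=654, 45–59=1221, 60–74=571, 75–89=539, 90+=943

173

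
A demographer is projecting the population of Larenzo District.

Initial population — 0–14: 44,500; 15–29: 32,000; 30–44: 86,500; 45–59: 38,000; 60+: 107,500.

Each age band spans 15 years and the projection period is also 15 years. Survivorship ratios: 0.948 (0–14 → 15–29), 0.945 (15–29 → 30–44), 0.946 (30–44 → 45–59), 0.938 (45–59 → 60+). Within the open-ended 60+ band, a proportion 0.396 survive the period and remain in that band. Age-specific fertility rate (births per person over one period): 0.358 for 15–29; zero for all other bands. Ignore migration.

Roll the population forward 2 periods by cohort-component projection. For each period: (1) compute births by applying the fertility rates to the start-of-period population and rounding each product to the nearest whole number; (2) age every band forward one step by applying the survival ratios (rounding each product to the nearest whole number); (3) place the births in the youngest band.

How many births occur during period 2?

15103

Let group 1 be 0–14 through group 5 = 60+.
After projecting period 1:
Births: 32000 * 0.358 = 11456
Group 2: 44500 * 0.948 = 42186
Group 3: 32000 * 0.945 = 30240
Group 4: 86500 * 0.946 = 81829
Group 5: 38000 * 0.938 + 107500 * 0.396 = 35644 + 42570 = 78214
End of period: [11456, 42186, 30240, 81829, 78214]
After projecting period 2:
Births: 42186 * 0.358 = 15103
Group 2: 11456 * 0.948 = 10860
Group 3: 42186 * 0.945 = 39866
Group 4: 30240 * 0.946 = 28607
Group 5: 81829 * 0.938 + 78214 * 0.396 = 76756 + 30973 = 107729
End of period: [15103, 10860, 39866, 28607, 107729]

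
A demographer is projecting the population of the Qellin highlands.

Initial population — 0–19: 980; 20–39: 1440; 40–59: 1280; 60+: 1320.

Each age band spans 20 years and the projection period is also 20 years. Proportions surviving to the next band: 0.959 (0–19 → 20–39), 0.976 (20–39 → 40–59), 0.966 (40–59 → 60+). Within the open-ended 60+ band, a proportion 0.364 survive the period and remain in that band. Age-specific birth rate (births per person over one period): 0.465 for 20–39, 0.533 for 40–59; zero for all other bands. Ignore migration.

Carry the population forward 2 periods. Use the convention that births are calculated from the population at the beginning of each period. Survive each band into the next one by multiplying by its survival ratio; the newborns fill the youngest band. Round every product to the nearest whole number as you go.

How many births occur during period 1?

1352

Call the bands 1 to 4, youngest first.
Period 1:
Births: 1440 * 0.465 = 670, 1280 * 0.533 = 682 → 1352
Band 2: 980 * 0.959 = 940
Band 3: 1440 * 0.976 = 1405
Band 4: 1280 * 0.966 + 1320 * 0.364 = 1236 + 480 = 1716
Population now: 0–19=1352, 20–39=940, 40–59=1405, 60+=1716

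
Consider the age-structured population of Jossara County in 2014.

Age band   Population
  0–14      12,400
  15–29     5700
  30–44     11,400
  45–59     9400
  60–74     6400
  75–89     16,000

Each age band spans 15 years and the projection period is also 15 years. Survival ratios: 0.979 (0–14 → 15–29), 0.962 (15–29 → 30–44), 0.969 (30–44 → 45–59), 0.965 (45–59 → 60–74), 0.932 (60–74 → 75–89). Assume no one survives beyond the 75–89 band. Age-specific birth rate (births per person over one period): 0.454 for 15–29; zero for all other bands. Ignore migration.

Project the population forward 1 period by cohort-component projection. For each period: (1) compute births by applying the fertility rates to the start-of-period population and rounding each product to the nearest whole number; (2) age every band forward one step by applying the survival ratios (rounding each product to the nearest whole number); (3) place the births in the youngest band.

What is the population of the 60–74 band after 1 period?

(Bands numbered youngest = 1 to oldest = 6.)
Period 1:
Births: 5700 × 0.454 = 2588
Band 2: 12400 × 0.979 = 12140
Band 3: 5700 × 0.962 = 5483
Band 4: 11400 × 0.969 = 11047
Band 5: 9400 × 0.965 = 9071
Band 6: 6400 × 0.932 = 5965
→ [2588, 12140, 5483, 11047, 9071, 5965]

9071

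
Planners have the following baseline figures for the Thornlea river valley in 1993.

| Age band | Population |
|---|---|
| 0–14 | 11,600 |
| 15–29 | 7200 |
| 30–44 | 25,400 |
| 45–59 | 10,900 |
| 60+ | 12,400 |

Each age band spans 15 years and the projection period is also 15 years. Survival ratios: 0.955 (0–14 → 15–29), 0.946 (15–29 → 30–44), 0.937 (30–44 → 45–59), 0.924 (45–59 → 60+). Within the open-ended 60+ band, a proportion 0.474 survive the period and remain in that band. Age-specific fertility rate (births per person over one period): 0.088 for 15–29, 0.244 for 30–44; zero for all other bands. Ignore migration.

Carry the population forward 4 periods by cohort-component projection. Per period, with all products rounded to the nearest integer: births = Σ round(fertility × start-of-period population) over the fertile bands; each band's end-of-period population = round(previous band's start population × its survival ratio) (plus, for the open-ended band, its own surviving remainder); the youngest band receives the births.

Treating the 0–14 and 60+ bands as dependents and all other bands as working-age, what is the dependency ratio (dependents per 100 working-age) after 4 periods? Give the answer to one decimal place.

181.4

Call the bands 1 to 5, youngest first.
[period 1]
Births: 7200 * 0.088 = 634  |  25400 * 0.244 = 6198 → total 6832
Band 2: 11600 * 0.955 = 11078
Band 3: 7200 * 0.946 = 6811
Band 4: 25400 * 0.937 = 23800
Band 5: 10900 * 0.924 + 12400 * 0.474 = 10072 + 5878 = 15950
Population now: 0–14=6832, 15–29=11078, 30–44=6811, 45–59=23800, 60+=15950
[period 2]
Births: 11078 * 0.088 = 975  |  6811 * 0.244 = 1662 → total 2637
Band 2: 6832 * 0.955 = 6525
Band 3: 11078 * 0.946 = 10480
Band 4: 6811 * 0.937 = 6382
Band 5: 23800 * 0.924 + 15950 * 0.474 = 21991 + 7560 = 29551
Population now: 0–14=2637, 15–29=6525, 30–44=10480, 45–59=6382, 60+=29551
[period 3]
Births: 6525 * 0.088 = 574  |  10480 * 0.244 = 2557 → total 3131
Band 2: 2637 * 0.955 = 2518
Band 3: 6525 * 0.946 = 6173
Band 4: 10480 * 0.937 = 9820
Band 5: 6382 * 0.924 + 29551 * 0.474 = 5897 + 14007 = 19904
Population now: 0–14=3131, 15–29=2518, 30–44=6173, 45–59=9820, 60+=19904
[period 4]
Births: 2518 * 0.088 = 222  |  6173 * 0.244 = 1506 → total 1728
Band 2: 3131 * 0.955 = 2990
Band 3: 2518 * 0.946 = 2382
Band 4: 6173 * 0.937 = 5784
Band 5: 9820 * 0.924 + 19904 * 0.474 = 9074 + 9434 = 18508
Population now: 0–14=1728, 15–29=2990, 30–44=2382, 45–59=5784, 60+=18508
Dependents (band 0–14 + band 60+) = 1728 + 18508 = 20236; working-age = 11156; ratio = 20236/11156 × 100 = 181.4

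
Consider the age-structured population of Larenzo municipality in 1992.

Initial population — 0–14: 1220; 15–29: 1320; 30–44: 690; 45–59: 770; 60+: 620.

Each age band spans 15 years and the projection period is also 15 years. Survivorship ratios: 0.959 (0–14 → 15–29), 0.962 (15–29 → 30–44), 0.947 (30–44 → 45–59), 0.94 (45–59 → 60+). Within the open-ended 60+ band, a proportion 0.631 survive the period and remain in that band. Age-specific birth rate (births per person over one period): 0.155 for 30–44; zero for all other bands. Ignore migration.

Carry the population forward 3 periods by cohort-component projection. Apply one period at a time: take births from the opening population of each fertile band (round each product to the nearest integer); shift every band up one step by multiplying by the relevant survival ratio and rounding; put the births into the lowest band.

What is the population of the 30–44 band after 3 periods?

Call the bands 1 to 5, youngest first.
— Period 1 —
Births: 690 * 0.155 = 107
Band 2: 1220 * 0.959 = 1170
Band 3: 1320 * 0.962 = 1270
Band 4: 690 * 0.947 = 653
Band 5: 770 * 0.94 + 620 * 0.631 = 724 + 391 = 1115
Population now: 0–14=107, 15–29=1170, 30–44=1270, 45–59=653, 60+=1115
— Period 2 —
Births: 1270 * 0.155 = 197
Band 2: 107 * 0.959 = 103
Band 3: 1170 * 0.962 = 1126
Band 4: 1270 * 0.947 = 1203
Band 5: 653 * 0.94 + 1115 * 0.631 = 614 + 704 = 1318
Population now: 0–14=197, 15–29=103, 30–44=1126, 45–59=1203, 60+=1318
— Period 3 —
Births: 1126 * 0.155 = 175
Band 2: 197 * 0.959 = 189
Band 3: 103 * 0.962 = 99
Band 4: 1126 * 0.947 = 1066
Band 5: 1203 * 0.94 + 1318 * 0.631 = 1131 + 832 = 1963
Population now: 0–14=175, 15–29=189, 30–44=99, 45–59=1066, 60+=1963

99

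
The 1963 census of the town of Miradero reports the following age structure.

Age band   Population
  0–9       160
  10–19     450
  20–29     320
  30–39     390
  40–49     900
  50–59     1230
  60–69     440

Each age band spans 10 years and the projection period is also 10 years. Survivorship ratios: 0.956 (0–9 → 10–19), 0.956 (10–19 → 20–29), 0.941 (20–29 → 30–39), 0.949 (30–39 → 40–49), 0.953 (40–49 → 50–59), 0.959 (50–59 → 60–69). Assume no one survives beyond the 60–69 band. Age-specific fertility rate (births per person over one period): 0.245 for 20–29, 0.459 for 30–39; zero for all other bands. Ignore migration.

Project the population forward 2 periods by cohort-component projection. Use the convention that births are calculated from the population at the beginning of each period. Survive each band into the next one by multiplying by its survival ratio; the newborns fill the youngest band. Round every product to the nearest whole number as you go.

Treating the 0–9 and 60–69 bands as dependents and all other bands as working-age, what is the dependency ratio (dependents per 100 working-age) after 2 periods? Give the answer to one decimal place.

(Bands numbered youngest = 1 to oldest = 7.)
— Period 1 —
Births: 320 × 0.245 = 78  |  390 × 0.459 = 179 ⇒ total 257
Band 2: 160 × 0.956 = 153
Band 3: 450 × 0.956 = 430
Band 4: 320 × 0.941 = 301
Band 5: 390 × 0.949 = 370
Band 6: 900 × 0.953 = 858
Band 7: 1230 × 0.959 = 1180
End of period: [257, 153, 430, 301, 370, 858, 1180]
— Period 2 —
Births: 430 × 0.245 = 105  |  301 × 0.459 = 138 ⇒ total 243
Band 2: 257 × 0.956 = 246
Band 3: 153 × 0.956 = 146
Band 4: 430 × 0.941 = 405
Band 5: 301 × 0.949 = 286
Band 6: 370 × 0.953 = 353
Band 7: 858 × 0.959 = 823
End of period: [243, 246, 146, 405, 286, 353, 823]
Dependents (band 0–9 + band 60–69) = 243 + 823 = 1066; working-age = 1436; ratio = 1066/1436 × 100 = 74.2

74.2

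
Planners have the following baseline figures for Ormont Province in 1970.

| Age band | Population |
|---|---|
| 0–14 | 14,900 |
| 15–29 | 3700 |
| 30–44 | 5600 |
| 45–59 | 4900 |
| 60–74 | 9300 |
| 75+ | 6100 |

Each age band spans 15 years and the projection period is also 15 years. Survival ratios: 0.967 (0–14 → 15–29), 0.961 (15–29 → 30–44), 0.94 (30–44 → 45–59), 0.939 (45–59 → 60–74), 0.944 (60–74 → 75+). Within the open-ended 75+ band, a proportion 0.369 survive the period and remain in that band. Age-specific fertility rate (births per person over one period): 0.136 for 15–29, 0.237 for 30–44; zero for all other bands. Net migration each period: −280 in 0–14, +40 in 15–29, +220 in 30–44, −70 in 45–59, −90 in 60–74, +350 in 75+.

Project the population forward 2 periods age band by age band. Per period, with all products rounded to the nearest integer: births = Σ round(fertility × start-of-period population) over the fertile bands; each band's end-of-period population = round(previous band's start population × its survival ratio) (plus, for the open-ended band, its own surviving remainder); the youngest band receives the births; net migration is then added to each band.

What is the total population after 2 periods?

35297

Period 1:
Births: 3700 × 0.136 = 503 ; 5600 × 0.237 = 1327 → 1830
15–29: 14900 × 0.967 = 14408
30–44: 3700 × 0.961 = 3556
45–59: 5600 × 0.94 = 5264
60–74: 4900 × 0.939 = 4601
75+: 9300 × 0.944 + 6100 × 0.369 = 8779 + 2251 = 11030
Net migration: 0–14 − 280 → 1550; 15–29 + 40 → 14448; 30–44 + 220 → 3776; 45–59 − 70 → 5194; 60–74 − 90 → 4511; 75+ + 350 → 11380
Population now: 0–14=1550, 15–29=14448, 30–44=3776, 45–59=5194, 60–74=4511, 75+=11380
Period 2:
Births: 14448 × 0.136 = 1965 ; 3776 × 0.237 = 895 → 2860
15–29: 1550 × 0.967 = 1499
30–44: 14448 × 0.961 = 13885
45–59: 3776 × 0.94 = 3549
60–74: 5194 × 0.939 = 4877
75+: 4511 × 0.944 + 11380 × 0.369 = 4258 + 4199 = 8457
Net migration: 0–14 − 280 → 2580; 15–29 + 40 → 1539; 30–44 + 220 → 14105; 45–59 − 70 → 3479; 60–74 − 90 → 4787; 75+ + 350 → 8807
Population now: 0–14=2580, 15–29=1539, 30–44=14105, 45–59=3479, 60–74=4787, 75+=8807
Total after period 2: 2580 + 1539 + 14105 + 3479 + 4787 + 8807 = 35297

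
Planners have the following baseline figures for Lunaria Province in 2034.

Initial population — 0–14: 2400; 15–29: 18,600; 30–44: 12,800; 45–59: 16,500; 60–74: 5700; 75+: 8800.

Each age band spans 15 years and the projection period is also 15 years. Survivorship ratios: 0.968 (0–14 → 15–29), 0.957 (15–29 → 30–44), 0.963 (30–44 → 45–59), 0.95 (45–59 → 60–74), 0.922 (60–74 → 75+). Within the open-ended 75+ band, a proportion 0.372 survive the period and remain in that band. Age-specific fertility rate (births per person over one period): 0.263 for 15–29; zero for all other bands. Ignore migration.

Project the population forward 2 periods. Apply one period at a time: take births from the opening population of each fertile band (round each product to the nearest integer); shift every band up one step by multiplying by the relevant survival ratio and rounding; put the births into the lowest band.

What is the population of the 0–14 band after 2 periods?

611

(Groups numbered youngest = 1 to oldest = 6.)
After projecting period 1:
Births: 18600 × 0.263 = 4892
Group 2: 2400 × 0.968 = 2323
Group 3: 18600 × 0.957 = 17800
Group 4: 12800 × 0.963 = 12326
Group 5: 16500 × 0.95 = 15675
Group 6: 5700 × 0.922 + 8800 × 0.372 = 5255 + 3274 = 8529
→ [4892, 2323, 17800, 12326, 15675, 8529]
After projecting period 2:
Births: 2323 × 0.263 = 611
Group 2: 4892 × 0.968 = 4735
Group 3: 2323 × 0.957 = 2223
Group 4: 17800 × 0.963 = 17141
Group 5: 12326 × 0.95 = 11710
Group 6: 15675 × 0.922 + 8529 × 0.372 = 14452 + 3173 = 17625
→ [611, 4735, 2223, 17141, 11710, 17625]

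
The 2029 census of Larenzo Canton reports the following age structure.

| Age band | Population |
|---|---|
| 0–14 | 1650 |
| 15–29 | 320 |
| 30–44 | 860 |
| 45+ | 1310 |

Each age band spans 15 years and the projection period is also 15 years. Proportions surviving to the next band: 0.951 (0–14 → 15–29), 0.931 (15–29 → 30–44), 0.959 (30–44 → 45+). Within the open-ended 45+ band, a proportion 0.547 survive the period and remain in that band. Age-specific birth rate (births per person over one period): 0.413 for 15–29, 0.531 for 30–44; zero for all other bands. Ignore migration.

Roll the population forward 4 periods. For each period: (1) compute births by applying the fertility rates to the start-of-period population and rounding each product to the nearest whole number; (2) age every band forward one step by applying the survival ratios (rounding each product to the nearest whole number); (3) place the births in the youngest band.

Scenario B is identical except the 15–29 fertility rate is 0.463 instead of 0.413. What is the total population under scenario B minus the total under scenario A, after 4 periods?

194

Period 1:
Births: 320 × 0.413 = 132, 860 × 0.531 = 457 ⇒ total 589
15–29: 1650 × 0.951 = 1569
30–44: 320 × 0.931 = 298
45+: 860 × 0.959 + 1310 × 0.547 = 825 + 717 = 1542
Giving 589 / 1569 / 298 / 1542.
Period 2:
Births: 1569 × 0.413 = 648, 298 × 0.531 = 158 ⇒ total 806
15–29: 589 × 0.951 = 560
30–44: 1569 × 0.931 = 1461
45+: 298 × 0.959 + 1542 × 0.547 = 286 + 843 = 1129
Giving 806 / 560 / 1461 / 1129.
Period 3:
Births: 560 × 0.413 = 231, 1461 × 0.531 = 776 ⇒ total 1007
15–29: 806 × 0.951 = 767
30–44: 560 × 0.931 = 521
45+: 1461 × 0.959 + 1129 × 0.547 = 1401 + 618 = 2019
Giving 1007 / 767 / 521 / 2019.
Period 4:
Births: 767 × 0.413 = 317, 521 × 0.531 = 277 ⇒ total 594
15–29: 1007 × 0.951 = 958
30–44: 767 × 0.931 = 714
45+: 521 × 0.959 + 2019 × 0.547 = 500 + 1104 = 1604
Giving 594 / 958 / 714 / 1604.
Scenario A total after 4 periods: 3870
Scenario B projection —
Period 1:
Births: 320 × 0.463 = 148, 860 × 0.531 = 457 ⇒ total 605
15–29: 1650 × 0.951 = 1569
30–44: 320 × 0.931 = 298
45+: 860 × 0.959 + 1310 × 0.547 = 825 + 717 = 1542
Giving 605 / 1569 / 298 / 1542.
Period 2:
Births: 1569 × 0.463 = 726, 298 × 0.531 = 158 ⇒ total 884
15–29: 605 × 0.951 = 575
30–44: 1569 × 0.931 = 1461
45+: 298 × 0.959 + 1542 × 0.547 = 286 + 843 = 1129
Giving 884 / 575 / 1461 / 1129.
Period 3:
Births: 575 × 0.463 = 266, 1461 × 0.531 = 776 ⇒ total 1042
15–29: 884 × 0.951 = 841
30–44: 575 × 0.931 = 535
45+: 1461 × 0.959 + 1129 × 0.547 = 1401 + 618 = 2019
Giving 1042 / 841 / 535 / 2019.
Period 4:
Births: 841 × 0.463 = 389, 535 × 0.531 = 284 ⇒ total 673
15–29: 1042 × 0.951 = 991
30–44: 841 × 0.931 = 783
45+: 535 × 0.959 + 2019 × 0.547 = 513 + 1104 = 1617
Giving 673 / 991 / 783 / 1617.
Scenario B total after 4 periods: 4064
Difference B − A = 4064 − 3870 = 194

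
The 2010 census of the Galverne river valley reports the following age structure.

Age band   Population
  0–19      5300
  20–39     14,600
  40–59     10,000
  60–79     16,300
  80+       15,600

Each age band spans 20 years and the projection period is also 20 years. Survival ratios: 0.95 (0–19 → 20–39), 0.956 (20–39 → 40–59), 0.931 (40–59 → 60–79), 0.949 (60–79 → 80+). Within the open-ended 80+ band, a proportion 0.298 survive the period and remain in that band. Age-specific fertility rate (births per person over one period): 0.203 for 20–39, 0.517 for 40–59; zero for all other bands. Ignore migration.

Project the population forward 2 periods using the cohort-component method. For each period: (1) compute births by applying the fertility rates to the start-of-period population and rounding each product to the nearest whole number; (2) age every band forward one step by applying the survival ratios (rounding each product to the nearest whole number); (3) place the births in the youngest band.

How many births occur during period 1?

(Bands numbered youngest = 1 to oldest = 5.)
Period 1.
Births: 14600 × 0.203 = 2964, 10000 × 0.517 = 5170 — total 8134
Band 2: 5300 × 0.95 = 5035
Band 3: 14600 × 0.956 = 13958
Band 4: 10000 × 0.931 = 9310
Band 5: 16300 × 0.949 + 15600 × 0.298 = 15469 + 4649 = 20118
Population now: 0–19=8134, 20–39=5035, 40–59=13958, 60–79=9310, 80+=20118

8134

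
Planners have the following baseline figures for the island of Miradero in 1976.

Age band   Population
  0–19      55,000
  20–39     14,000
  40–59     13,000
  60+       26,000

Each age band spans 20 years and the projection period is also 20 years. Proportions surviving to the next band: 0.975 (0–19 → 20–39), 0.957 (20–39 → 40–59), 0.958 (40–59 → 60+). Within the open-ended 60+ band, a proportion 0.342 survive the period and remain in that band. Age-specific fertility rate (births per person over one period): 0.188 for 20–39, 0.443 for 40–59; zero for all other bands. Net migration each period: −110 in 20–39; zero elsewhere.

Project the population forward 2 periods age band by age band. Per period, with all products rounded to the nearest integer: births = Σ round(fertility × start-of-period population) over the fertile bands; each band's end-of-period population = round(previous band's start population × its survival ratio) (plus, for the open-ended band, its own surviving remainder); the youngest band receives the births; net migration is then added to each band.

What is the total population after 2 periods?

95416

— Period 1 —
Births: 14000 × 0.188 = 2632 ; 13000 × 0.443 = 5759 — total 8391
20–39: 55000 × 0.975 = 53625
40–59: 14000 × 0.957 = 13398
60+: 13000 × 0.958 + 26000 × 0.342 = 12454 + 8892 = 21346
Net migration: 20–39 − 110 → 53515
Population now: 0–19=8391, 20–39=53515, 40–59=13398, 60+=21346
— Period 2 —
Births: 53515 × 0.188 = 10061 ; 13398 × 0.443 = 5935 — total 15996
20–39: 8391 × 0.975 = 8181
40–59: 53515 × 0.957 = 51214
60+: 13398 × 0.958 + 21346 × 0.342 = 12835 + 7300 = 20135
Net migration: 20–39 − 110 → 8071
Population now: 0–19=15996, 20–39=8071, 40–59=51214, 60+=20135
Total after period 2: 15996 + 8071 + 51214 + 20135 = 95416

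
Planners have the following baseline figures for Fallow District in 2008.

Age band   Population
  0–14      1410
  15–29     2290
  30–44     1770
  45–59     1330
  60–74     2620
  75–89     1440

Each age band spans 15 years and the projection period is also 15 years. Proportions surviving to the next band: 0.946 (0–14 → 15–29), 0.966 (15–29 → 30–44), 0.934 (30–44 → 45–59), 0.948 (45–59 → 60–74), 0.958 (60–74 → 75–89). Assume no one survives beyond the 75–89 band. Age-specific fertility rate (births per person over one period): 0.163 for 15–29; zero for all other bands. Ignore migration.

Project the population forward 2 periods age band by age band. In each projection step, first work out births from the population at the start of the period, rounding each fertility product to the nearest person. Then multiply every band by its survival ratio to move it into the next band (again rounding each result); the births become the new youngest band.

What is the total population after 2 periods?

Let group 1 be 0–14 through group 6 = 75–89.
After projecting period 1:
Births: 2290 * 0.163 = 373
Group 2: 1410 * 0.946 = 1334
Group 3: 2290 * 0.966 = 2212
Group 4: 1770 * 0.934 = 1653
Group 5: 1330 * 0.948 = 1261
Group 6: 2620 * 0.958 = 2510
Giving 373 / 1334 / 2212 / 1653 / 1261 / 2510.
After projecting period 2:
Births: 1334 * 0.163 = 217
Group 2: 373 * 0.946 = 353
Group 3: 1334 * 0.966 = 1289
Group 4: 2212 * 0.934 = 2066
Group 5: 1653 * 0.948 = 1567
Group 6: 1261 * 0.958 = 1208
Giving 217 / 353 / 1289 / 2066 / 1567 / 1208.
Total after period 2: 217 + 353 + 1289 + 2066 + 1567 + 1208 = 6700

6700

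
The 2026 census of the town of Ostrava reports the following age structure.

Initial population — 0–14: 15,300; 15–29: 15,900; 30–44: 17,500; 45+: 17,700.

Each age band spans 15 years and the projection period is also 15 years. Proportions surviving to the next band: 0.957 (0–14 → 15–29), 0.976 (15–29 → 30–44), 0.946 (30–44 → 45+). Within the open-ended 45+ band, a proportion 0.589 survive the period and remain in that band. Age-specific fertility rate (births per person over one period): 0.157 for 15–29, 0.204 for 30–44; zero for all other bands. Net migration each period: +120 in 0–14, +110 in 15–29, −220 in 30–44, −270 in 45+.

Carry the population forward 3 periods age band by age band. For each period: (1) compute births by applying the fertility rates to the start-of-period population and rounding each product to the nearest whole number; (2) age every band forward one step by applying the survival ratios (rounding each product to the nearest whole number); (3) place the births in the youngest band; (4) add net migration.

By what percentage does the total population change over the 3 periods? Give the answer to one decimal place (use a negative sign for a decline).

After projecting period 1:
Births: 15900 × 0.157 = 2496  |  17500 × 0.204 = 3570 → 6066
15–29: 15300 × 0.957 = 14642
30–44: 15900 × 0.976 = 15518
45+: 17500 × 0.946 + 17700 × 0.589 = 16555 + 10425 = 26980
Net migration: 0–14 + 120 → 6186; 15–29 + 110 → 14752; 30–44 − 220 → 15298; 45+ − 270 → 26710
Population now: 0–14=6186, 15–29=14752, 30–44=15298, 45+=26710
After projecting period 2:
Births: 14752 × 0.157 = 2316  |  15298 × 0.204 = 3121 → 5437
15–29: 6186 × 0.957 = 5920
30–44: 14752 × 0.976 = 14398
45+: 15298 × 0.946 + 26710 × 0.589 = 14472 + 15732 = 30204
Net migration: 0–14 + 120 → 5557; 15–29 + 110 → 6030; 30–44 − 220 → 14178; 45+ − 270 → 29934
Population now: 0–14=5557, 15–29=6030, 30–44=14178, 45+=29934
After projecting period 3:
Births: 6030 × 0.157 = 947  |  14178 × 0.204 = 2892 → 3839
15–29: 5557 × 0.957 = 5318
30–44: 6030 × 0.976 = 5885
45+: 14178 × 0.946 + 29934 × 0.589 = 13412 + 17631 = 31043
Net migration: 0–14 + 120 → 3959; 15–29 + 110 → 5428; 30–44 − 220 → 5665; 45+ − 270 → 30773
Population now: 0–14=3959, 15–29=5428, 30–44=5665, 45+=30773
Total: 66400 → 45825; change = -20575; percentage change = -31.0%

-31.0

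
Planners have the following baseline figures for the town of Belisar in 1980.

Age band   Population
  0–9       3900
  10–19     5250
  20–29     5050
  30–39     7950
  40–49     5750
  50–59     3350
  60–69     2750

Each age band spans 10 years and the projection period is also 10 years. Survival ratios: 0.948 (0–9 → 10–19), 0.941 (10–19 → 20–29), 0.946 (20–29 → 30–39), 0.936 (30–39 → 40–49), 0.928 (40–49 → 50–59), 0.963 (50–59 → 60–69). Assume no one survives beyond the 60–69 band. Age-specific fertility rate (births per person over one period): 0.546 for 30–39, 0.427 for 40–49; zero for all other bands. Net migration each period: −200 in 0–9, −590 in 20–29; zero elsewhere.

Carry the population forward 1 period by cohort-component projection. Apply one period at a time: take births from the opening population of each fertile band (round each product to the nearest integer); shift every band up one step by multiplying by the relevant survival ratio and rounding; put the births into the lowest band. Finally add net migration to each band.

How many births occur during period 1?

6796

— Period 1 —
Births: 7950 × 0.546 = 4341 ; 5750 × 0.427 = 2455 — total 6796
10–19: 3900 × 0.948 = 3697
20–29: 5250 × 0.941 = 4940
30–39: 5050 × 0.946 = 4777
40–49: 7950 × 0.936 = 7441
50–59: 5750 × 0.928 = 5336
60–69: 3350 × 0.963 = 3226
Net migration: 0–9 − 200 → 6596; 20–29 − 590 → 4350
→ [6596, 3697, 4350, 4777, 7441, 5336, 3226]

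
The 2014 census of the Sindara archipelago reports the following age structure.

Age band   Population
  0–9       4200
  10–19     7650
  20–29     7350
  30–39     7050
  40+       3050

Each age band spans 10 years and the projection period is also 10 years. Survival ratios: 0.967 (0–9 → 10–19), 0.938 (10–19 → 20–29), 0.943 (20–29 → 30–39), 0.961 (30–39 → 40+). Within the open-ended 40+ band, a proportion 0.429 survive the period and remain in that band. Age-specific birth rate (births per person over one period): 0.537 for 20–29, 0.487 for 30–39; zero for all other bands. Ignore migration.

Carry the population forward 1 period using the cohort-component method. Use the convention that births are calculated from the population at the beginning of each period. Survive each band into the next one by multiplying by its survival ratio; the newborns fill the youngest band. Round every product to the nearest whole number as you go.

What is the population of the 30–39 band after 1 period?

(Bands numbered youngest = 1 to oldest = 5.)
— Period 1 —
Births: 7350 × 0.537 = 3947, 7050 × 0.487 = 3433 — total 7380
Band 2: 4200 × 0.967 = 4061
Band 3: 7650 × 0.938 = 7176
Band 4: 7350 × 0.943 = 6931
Band 5: 7050 × 0.961 + 3050 × 0.429 = 6775 + 1308 = 8083
→ [7380, 4061, 7176, 6931, 8083]

6931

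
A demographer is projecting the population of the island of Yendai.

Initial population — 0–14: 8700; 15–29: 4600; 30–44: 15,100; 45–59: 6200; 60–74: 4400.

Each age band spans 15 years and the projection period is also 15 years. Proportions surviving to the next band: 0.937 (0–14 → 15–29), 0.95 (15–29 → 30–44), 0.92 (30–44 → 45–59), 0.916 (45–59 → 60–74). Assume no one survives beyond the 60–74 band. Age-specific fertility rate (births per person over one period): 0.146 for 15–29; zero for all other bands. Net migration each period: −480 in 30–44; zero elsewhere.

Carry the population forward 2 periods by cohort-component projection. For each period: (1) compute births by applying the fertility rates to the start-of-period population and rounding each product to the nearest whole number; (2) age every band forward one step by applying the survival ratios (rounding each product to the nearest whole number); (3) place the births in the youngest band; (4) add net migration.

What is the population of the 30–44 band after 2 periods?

Numbering the bands 1..5 from youngest to oldest:
After projecting period 1:
Births: 4600 × 0.146 = 672
Band 2: 8700 × 0.937 = 8152
Band 3: 4600 × 0.95 = 4370
Band 4: 15100 × 0.92 = 13892
Band 5: 6200 × 0.916 = 5679
Net migration: Band 3 − 480 → 3890
End of period: [672, 8152, 3890, 13892, 5679]
After projecting period 2:
Births: 8152 × 0.146 = 1190
Band 2: 672 × 0.937 = 630
Band 3: 8152 × 0.95 = 7744
Band 4: 3890 × 0.92 = 3579
Band 5: 13892 × 0.916 = 12725
Net migration: Band 3 − 480 → 7264
End of period: [1190, 630, 7264, 3579, 12725]

7264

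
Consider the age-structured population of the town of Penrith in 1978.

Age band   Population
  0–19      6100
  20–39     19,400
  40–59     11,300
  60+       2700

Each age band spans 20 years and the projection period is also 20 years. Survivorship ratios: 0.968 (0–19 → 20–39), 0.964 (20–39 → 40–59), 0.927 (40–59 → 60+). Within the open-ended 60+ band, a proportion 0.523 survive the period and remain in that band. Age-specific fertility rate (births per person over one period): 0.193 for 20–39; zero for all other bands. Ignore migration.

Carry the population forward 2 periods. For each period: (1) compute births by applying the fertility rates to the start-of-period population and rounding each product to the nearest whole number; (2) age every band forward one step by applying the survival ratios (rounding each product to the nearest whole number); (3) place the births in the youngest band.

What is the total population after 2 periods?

After projecting period 1:
Births: 19400 × 0.193 = 3744
20–39: 6100 × 0.968 = 5905
40–59: 19400 × 0.964 = 18702
60+: 11300 × 0.927 + 2700 × 0.523 = 10475 + 1412 = 11887
Giving 3744 / 5905 / 18702 / 11887.
After projecting period 2:
Births: 5905 × 0.193 = 1140
20–39: 3744 × 0.968 = 3624
40–59: 5905 × 0.964 = 5692
60+: 18702 × 0.927 + 11887 × 0.523 = 17337 + 6217 = 23554
Giving 1140 / 3624 / 5692 / 23554.
Total after period 2: 1140 + 3624 + 5692 + 23554 = 34010

34010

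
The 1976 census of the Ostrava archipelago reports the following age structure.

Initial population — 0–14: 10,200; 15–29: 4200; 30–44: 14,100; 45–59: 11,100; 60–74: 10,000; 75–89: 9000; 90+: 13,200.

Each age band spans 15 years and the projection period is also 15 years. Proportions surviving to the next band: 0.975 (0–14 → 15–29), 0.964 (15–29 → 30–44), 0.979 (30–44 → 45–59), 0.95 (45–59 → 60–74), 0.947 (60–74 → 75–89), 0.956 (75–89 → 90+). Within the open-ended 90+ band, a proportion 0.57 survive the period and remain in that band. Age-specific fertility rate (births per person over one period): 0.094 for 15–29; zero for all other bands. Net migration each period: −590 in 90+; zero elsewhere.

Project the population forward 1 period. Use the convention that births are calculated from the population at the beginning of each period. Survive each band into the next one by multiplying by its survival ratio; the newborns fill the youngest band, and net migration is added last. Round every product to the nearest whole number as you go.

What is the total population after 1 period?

(Groups numbered youngest = 1 to oldest = 7.)
After projecting period 1:
Births: 4200 × 0.094 = 395
Group 2: 10200 × 0.975 = 9945
Group 3: 4200 × 0.964 = 4049
Group 4: 14100 × 0.979 = 13804
Group 5: 11100 × 0.95 = 10545
Group 6: 10000 × 0.947 = 9470
Group 7: 9000 × 0.956 + 13200 × 0.57 = 8604 + 7524 = 16128
Net migration: Group 7 − 590 → 15538
→ [395, 9945, 4049, 13804, 10545, 9470, 15538]
Total after period 1: 395 + 9945 + 4049 + 13804 + 10545 + 9470 + 15538 = 63746

63746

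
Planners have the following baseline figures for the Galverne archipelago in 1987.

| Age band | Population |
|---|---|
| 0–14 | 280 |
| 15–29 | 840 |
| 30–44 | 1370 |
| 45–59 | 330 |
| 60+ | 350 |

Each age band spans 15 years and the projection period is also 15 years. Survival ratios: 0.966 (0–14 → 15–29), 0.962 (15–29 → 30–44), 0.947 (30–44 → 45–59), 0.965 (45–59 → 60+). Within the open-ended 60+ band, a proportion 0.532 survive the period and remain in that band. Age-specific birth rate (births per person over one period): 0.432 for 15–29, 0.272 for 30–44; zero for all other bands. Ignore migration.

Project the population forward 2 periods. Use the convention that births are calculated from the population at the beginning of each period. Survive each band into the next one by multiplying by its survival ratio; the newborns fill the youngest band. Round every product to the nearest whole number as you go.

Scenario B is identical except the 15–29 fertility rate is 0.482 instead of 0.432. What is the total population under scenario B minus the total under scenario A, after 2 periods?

54

Call the groups 1 to 5, youngest first.
Period 1:
Births: 840 * 0.432 = 363 ; 1370 * 0.272 = 373 → total 736
Group 2: 280 * 0.966 = 270
Group 3: 840 * 0.962 = 808
Group 4: 1370 * 0.947 = 1297
Group 5: 330 * 0.965 + 350 * 0.532 = 318 + 186 = 504
End of period: [736, 270, 808, 1297, 504]
Period 2:
Births: 270 * 0.432 = 117 ; 808 * 0.272 = 220 → total 337
Group 2: 736 * 0.966 = 711
Group 3: 270 * 0.962 = 260
Group 4: 808 * 0.947 = 765
Group 5: 1297 * 0.965 + 504 * 0.532 = 1252 + 268 = 1520
End of period: [337, 711, 260, 765, 1520]
Scenario A total after 2 periods: 3593
Scenario B projection —
Period 1:
Births: 840 * 0.482 = 405 ; 1370 * 0.272 = 373 → total 778
Group 2: 280 * 0.966 = 270
Group 3: 840 * 0.962 = 808
Group 4: 1370 * 0.947 = 1297
Group 5: 330 * 0.965 + 350 * 0.532 = 318 + 186 = 504
End of period: [778, 270, 808, 1297, 504]
Period 2:
Births: 270 * 0.482 = 130 ; 808 * 0.272 = 220 → total 350
Group 2: 778 * 0.966 = 752
Group 3: 270 * 0.962 = 260
Group 4: 808 * 0.947 = 765
Group 5: 1297 * 0.965 + 504 * 0.532 = 1252 + 268 = 1520
End of period: [350, 752, 260, 765, 1520]
Scenario B total after 2 periods: 3647
Difference B − A = 3647 − 3593 = 54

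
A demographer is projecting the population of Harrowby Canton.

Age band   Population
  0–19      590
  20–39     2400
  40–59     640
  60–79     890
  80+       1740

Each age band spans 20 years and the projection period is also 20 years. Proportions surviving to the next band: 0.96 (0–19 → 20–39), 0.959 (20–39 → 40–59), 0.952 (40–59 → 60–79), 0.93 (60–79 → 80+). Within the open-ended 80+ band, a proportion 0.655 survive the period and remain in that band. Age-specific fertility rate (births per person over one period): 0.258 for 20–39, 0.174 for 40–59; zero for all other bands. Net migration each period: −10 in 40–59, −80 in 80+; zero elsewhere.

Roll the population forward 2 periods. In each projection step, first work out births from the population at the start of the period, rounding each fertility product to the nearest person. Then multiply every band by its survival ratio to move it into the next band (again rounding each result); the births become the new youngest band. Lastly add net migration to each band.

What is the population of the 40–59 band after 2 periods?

533

Numbering the groups 1..5 from youngest to oldest:
Period 1:
Births: 2400 × 0.258 = 619 ; 640 × 0.174 = 111 ⇒ total 730
Group 2: 590 × 0.96 = 566
Group 3: 2400 × 0.959 = 2302
Group 4: 640 × 0.952 = 609
Group 5: 890 × 0.93 + 1740 × 0.655 = 828 + 1140 = 1968
Net migration: Group 3 − 10 → 2292; Group 5 − 80 → 1888
→ [730, 566, 2292, 609, 1888]
Period 2:
Births: 566 × 0.258 = 146 ; 2292 × 0.174 = 399 ⇒ total 545
Group 2: 730 × 0.96 = 701
Group 3: 566 × 0.959 = 543
Group 4: 2292 × 0.952 = 2182
Group 5: 609 × 0.93 + 1888 × 0.655 = 566 + 1237 = 1803
Net migration: Group 3 − 10 → 533; Group 5 − 80 → 1723
→ [545, 701, 533, 2182, 1723]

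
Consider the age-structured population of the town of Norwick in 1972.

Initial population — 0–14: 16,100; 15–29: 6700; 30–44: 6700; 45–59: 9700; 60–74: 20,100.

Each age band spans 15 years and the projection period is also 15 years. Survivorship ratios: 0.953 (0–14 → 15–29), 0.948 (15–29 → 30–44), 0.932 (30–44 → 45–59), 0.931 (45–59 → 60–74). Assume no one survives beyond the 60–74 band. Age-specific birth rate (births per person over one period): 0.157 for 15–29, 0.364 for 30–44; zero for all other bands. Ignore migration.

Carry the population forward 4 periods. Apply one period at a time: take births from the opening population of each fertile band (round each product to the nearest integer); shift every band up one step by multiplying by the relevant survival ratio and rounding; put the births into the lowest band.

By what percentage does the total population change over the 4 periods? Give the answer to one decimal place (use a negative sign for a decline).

-54.1

Let band 1 be 0–14 through band 5 = 60–74.
After projecting period 1:
Births: 6700 × 0.157 = 1052  |  6700 × 0.364 = 2439 → 3491
Band 2: 16100 × 0.953 = 15343
Band 3: 6700 × 0.948 = 6352
Band 4: 6700 × 0.932 = 6244
Band 5: 9700 × 0.931 = 9031
→ [3491, 15343, 6352, 6244, 9031]
After projecting period 2:
Births: 15343 × 0.157 = 2409  |  6352 × 0.364 = 2312 → 4721
Band 2: 3491 × 0.953 = 3327
Band 3: 15343 × 0.948 = 14545
Band 4: 6352 × 0.932 = 5920
Band 5: 6244 × 0.931 = 5813
→ [4721, 3327, 14545, 5920, 5813]
After projecting period 3:
Births: 3327 × 0.157 = 522  |  14545 × 0.364 = 5294 → 5816
Band 2: 4721 × 0.953 = 4499
Band 3: 3327 × 0.948 = 3154
Band 4: 14545 × 0.932 = 13556
Band 5: 5920 × 0.931 = 5512
→ [5816, 4499, 3154, 13556, 5512]
After projecting period 4:
Births: 4499 × 0.157 = 706  |  3154 × 0.364 = 1148 → 1854
Band 2: 5816 × 0.953 = 5543
Band 3: 4499 × 0.948 = 4265
Band 4: 3154 × 0.932 = 2940
Band 5: 13556 × 0.931 = 12621
→ [1854, 5543, 4265, 2940, 12621]
Total: 59300 → 27223; change = -32077; percentage change = -54.1%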